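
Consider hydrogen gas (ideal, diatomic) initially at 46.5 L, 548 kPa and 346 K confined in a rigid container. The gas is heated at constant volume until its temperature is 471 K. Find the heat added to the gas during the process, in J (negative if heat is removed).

n = P₁V₁/(RT₁) = 548×46.5/(8.314×346) = 8.86 mol.
Isochoric: V stays 46.5 L; P/T = const ⇒ T₂ = 471 K, P₂ = 746 kPa.
W = 0 (no volume change).
ΔU = nCvΔT = 8.86×20.8×(471−346) = 23000 J.
Q = ΔU = 23000 J.

23000 J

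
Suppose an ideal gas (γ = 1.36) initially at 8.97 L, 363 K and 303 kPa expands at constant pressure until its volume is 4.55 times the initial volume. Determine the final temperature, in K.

Isobaric: P stays 303 kPa; V/T = const ⇒ T₂ = 1650 K, V₂ = 40.8 L.

1650 K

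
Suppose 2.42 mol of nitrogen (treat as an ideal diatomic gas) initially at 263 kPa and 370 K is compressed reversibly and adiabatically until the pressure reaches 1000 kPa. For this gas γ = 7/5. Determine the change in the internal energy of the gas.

8650 J

V₁ = nRT₁/P₁ = 2.42×8.314×370/263 = 28.3 L.
Adiabatic: T₂/T₁ = (P₂/P₁)^((γ−1)/γ) ⇒ T₂ = 370×(3.80)^0.286 = 542 K; V₂ = 10.9 L.
For an ideal gas ΔU = nCvΔT with Cv = (5/2)R = 20.8 J/(mol·K).
ΔU = 2.42×20.8×(542−370) = 8650 J.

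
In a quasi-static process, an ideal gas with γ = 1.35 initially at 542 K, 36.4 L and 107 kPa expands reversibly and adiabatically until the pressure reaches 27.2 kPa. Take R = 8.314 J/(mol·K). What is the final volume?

Adiabatic: T₂/T₁ = (P₂/P₁)^((γ−1)/γ) ⇒ T₂ = 542×(0.254)^0.259 = 380 K; V₂ = 100 L.

100 L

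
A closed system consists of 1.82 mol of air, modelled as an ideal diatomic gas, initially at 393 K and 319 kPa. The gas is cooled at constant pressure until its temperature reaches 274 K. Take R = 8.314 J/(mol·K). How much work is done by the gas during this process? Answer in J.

-1800 J

V₁ = nRT₁/P₁ = 1.82×8.314×393/319 = 18.6 L.
Isobaric: P stays 319 kPa; V/T = const ⇒ T₂ = 274 K, V₂ = 13.0 L.
W = PΔV = 319×(13.0−18.6) kPa·L = -1800 J.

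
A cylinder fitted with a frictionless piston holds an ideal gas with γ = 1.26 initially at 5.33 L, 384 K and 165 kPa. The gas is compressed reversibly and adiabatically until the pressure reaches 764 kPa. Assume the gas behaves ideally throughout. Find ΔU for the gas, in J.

1260 J

n = P₁V₁/(RT₁) = 165×5.33/(8.314×384) = 0.275 mol.
Adiabatic: T₂/T₁ = (P₂/P₁)^((γ−1)/γ) ⇒ T₂ = 384×(4.63)^0.206 = 527 K; V₂ = 1.58 L.
For an ideal gas ΔU = nCvΔT with Cv = R/(γ−1) = 32.0 J/(mol·K).
ΔU = 0.275×32.0×(527−384) = 1260 J.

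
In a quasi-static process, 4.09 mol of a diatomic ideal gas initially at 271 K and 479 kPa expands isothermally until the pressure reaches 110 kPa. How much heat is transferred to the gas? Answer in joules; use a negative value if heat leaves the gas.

13600 J

V₁ = nRT₁/P₁ = 4.09×8.314×271/479 = 19.2 L.
Isothermal: T stays 271 K; PV = const ⇒ V₂ = 83.8 L, P₂ = 110 kPa.
ΔU = 0 (ideal gas, T constant).
W = nRT ln(V₂/V₁) = 4.09×8.314×271×ln(4.35) = 13600 J.
Q = ΔU + W = 13600 J.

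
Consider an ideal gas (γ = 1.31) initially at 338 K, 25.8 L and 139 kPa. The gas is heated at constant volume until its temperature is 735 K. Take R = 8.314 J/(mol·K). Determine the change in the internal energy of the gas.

13600 J

n = P₁V₁/(RT₁) = 139×25.8/(8.314×338) = 1.28 mol.
Isochoric: V stays 25.8 L; P/T = const ⇒ T₂ = 735 K, P₂ = 302 kPa.
For an ideal gas ΔU = nCvΔT with Cv = R/(γ−1) = 26.8 J/(mol·K).
ΔU = 1.28×26.8×(735−338) = 13600 J.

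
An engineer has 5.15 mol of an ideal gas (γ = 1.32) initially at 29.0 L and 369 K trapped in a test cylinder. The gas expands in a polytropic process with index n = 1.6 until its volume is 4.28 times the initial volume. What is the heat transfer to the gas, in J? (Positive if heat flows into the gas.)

-13400 J

P₁ = nRT₁/V₁ = 5.15×8.314×369/29.0 = 545 kPa.
Polytropic n=1.6: T₂ = T₁(V₁/V₂)^(n−1) = 369×(0.234)^0.60 = 154 K; P₂ = P₁(V₁/V₂)^n = 53.2 kPa.
W = (P₁V₁−P₂V₂)/(n−1) = (545×29.0−53.2×124)/0.60 = 15300 J.
ΔU = nCvΔT = 5.15×26.0×(154−369) = -28700 J.
Q = ΔU + W = -13400 J.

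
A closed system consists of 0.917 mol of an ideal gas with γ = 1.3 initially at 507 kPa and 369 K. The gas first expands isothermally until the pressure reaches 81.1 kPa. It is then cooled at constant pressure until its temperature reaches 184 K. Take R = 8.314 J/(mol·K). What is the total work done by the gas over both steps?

3750 J

V₁ = nRT₁/P₁ = 0.917×8.314×369/507 = 5.55 L.
Step 1 — Isothermal: T stays 369 K; PV = const ⇒ V₂ = 34.7 L, P₂ = 81.1 kPa.
ΔU = 0 (ideal gas, T constant).
W = nRT ln(V₂/V₁) = 0.917×8.314×369×ln(6.25) = 5160 J.
Q = ΔU + W = 5160 J.
State after step 1: P = 81.1 kPa, V = 34.7 L, T = 369 K.
Step 2 — Isobaric: P stays 81.1 kPa; V/T = const ⇒ T₂ = 184 K, V₂ = 17.3 L.
W = PΔV = 81.1×(17.3−34.7) kPa·L = -1410 J.
ΔU = nCvΔT = 0.917×27.7×(184−369) = -4700 J.
Q = ΔU + W = nCpΔT = -6110 J.
Net over both steps: W = 3750 J, Q = -956 J, ΔU = -4700 J.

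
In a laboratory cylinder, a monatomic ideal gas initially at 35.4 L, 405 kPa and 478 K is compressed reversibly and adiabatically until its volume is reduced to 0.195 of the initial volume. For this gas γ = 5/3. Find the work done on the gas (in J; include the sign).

42400 J

n = P₁V₁/(RT₁) = 405×35.4/(8.314×478) = 3.61 mol.
Adiabatic: TV^(γ−1) = const ⇒ T₂ = 478×(5.13)^0.667 = 1420 K; PV^γ = const ⇒ P₂ = 6180 kPa.
ΔU = nCvΔT = 3.61×12.5×(1420−478) = 42400 J.
Q = 0 for an adiabatic process, so W = −ΔU = -42400 J.
Work done on the gas = −W_by = 42400 J.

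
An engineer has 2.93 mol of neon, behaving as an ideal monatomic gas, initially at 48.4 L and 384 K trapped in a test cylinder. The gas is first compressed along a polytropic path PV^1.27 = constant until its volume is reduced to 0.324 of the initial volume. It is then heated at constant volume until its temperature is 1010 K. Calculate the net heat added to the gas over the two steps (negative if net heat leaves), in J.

P₁ = nRT₁/V₁ = 2.93×8.314×384/48.4 = 193 kPa.
Step 1 — Polytropic n=1.27: T₂ = T₁(V₁/V₂)^(n−1) = 384×(3.09)^0.27 = 521 K; P₂ = P₁(V₁/V₂)^n = 809 kPa.
W = (P₁V₁−P₂V₂)/(n−1) = (193×48.4−809×15.7)/0.27 = -12300 J.
ΔU = nCvΔT = 2.93×12.5×(521−384) = 4990 J.
Q = ΔU + W = -7330 J.
State after step 1: P = 809 kPa, V = 15.7 L, T = 521 K.
Step 2 — Isochoric: V stays 15.7 L; P/T = const ⇒ T₂ = 1010 K, P₂ = 1570 kPa.
W = 0 (no volume change).
ΔU = nCvΔT = 2.93×12.5×(1010−521) = 17900 J.
Q = ΔU = 17900 J.
Net over both steps: W = -12300 J, Q = 10600 J, ΔU = 22900 J.

10600 J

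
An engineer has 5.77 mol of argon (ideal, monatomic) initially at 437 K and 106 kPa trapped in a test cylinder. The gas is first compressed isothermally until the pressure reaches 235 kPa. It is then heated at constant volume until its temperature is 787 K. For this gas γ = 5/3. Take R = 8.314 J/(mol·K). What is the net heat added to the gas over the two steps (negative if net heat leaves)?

8500 J

V₁ = nRT₁/P₁ = 5.77×8.314×437/106 = 198 L.
Step 1 — Isothermal: T stays 437 K; PV = const ⇒ V₂ = 89.2 L, P₂ = 235 kPa.
ΔU = 0 (ideal gas, T constant).
W = nRT ln(V₂/V₁) = 5.77×8.314×437×ln(0.451) = -16700 J.
Q = ΔU + W = -16700 J.
State after step 1: P = 235 kPa, V = 89.2 L, T = 437 K.
Step 2 — Isochoric: V stays 89.2 L; P/T = const ⇒ T₂ = 787 K, P₂ = 423 kPa.
W = 0 (no volume change).
ΔU = nCvΔT = 5.77×12.5×(787−437) = 25200 J.
Q = ΔU = 25200 J.
Net over both steps: W = -16700 J, Q = 8500 J, ΔU = 25200 J.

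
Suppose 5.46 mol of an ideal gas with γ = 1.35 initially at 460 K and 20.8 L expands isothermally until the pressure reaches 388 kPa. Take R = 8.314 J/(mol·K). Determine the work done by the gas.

19900 J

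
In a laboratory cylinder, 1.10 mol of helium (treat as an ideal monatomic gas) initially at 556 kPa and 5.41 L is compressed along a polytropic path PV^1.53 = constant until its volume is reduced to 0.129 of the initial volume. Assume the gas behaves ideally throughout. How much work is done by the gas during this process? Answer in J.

-11100 J

T₁ = P₁V₁/(nR) = 556×5.41/(1.10×8.314) = 329 K.
Polytropic n=1.53: T₂ = T₁(V₁/V₂)^(n−1) = 329×(7.75)^0.53 = 974 K; P₂ = P₁(V₁/V₂)^n = 12800 kPa.
W = (P₁V₁−P₂V₂)/(n−1) = (556×5.41−12800×0.698)/0.53 = -11100 J.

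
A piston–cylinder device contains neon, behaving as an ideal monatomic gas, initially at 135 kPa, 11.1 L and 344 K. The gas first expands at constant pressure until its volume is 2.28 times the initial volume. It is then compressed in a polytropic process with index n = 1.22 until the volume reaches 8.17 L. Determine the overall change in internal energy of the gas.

4320 J

n = P₁V₁/(RT₁) = 135×11.1/(8.314×344) = 0.524 mol.
Step 1 — Isobaric: P stays 135 kPa; V/T = const ⇒ T₂ = 784 K, V₂ = 25.3 L.
W = PΔV = 135×(25.3−11.1) kPa·L = 1920 J.
ΔU = nCvΔT = 0.524×12.5×(784−344) = 2880 J.
Q = ΔU + W = nCpΔT = 4800 J.
State after step 1: P = 135 kPa, V = 25.3 L, T = 784 K.
Step 2 — Polytropic n=1.22: T₂ = T₁(V₁/V₂)^(n−1) = 784×(3.10)^0.22 = 1010 K; P₂ = P₁(V₁/V₂)^n = 536 kPa.
W = (P₁V₁−P₂V₂)/(n−1) = (135×25.3−536×8.17)/0.22 = -4390 J.
ΔU = nCvΔT = 0.524×12.5×(1010−784) = 1450 J.
Q = ΔU + W = -2940 J.
Net over both steps: W = -2470 J, Q = 1860 J, ΔU = 4320 J.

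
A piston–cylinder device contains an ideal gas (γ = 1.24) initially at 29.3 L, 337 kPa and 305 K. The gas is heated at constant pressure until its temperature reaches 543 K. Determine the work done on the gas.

n = P₁V₁/(RT₁) = 337×29.3/(8.314×305) = 3.89 mol.
Isobaric: P stays 337 kPa; V/T = const ⇒ T₂ = 543 K, V₂ = 52.2 L.
W = PΔV = 337×(52.2−29.3) kPa·L = 7710 J.
Work done on the gas = −W_by = -7710 J.

-7710 J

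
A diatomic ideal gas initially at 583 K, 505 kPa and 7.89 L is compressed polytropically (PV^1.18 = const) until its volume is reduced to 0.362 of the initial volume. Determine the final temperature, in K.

700 K

Polytropic n=1.18: T₂ = T₁(V₁/V₂)^(n−1) = 583×(2.76)^0.18 = 700 K; P₂ = P₁(V₁/V₂)^n = 1680 kPa.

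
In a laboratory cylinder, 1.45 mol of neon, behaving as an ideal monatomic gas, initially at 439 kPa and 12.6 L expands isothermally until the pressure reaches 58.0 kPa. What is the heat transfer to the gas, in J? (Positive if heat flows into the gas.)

11200 J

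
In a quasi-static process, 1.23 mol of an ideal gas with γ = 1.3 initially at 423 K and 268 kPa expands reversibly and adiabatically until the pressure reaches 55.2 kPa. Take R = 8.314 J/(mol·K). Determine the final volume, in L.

V₁ = nRT₁/P₁ = 1.23×8.314×423/268 = 16.1 L.
Adiabatic: T₂/T₁ = (P₂/P₁)^((γ−1)/γ) ⇒ T₂ = 423×(0.206)^0.231 = 294 K; V₂ = 54.4 L.

54.4 L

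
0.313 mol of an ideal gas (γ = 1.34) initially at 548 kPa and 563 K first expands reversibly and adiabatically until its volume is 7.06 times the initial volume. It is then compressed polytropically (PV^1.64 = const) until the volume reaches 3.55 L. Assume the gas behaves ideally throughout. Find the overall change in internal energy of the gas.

V₁ = nRT₁/P₁ = 0.313×8.314×563/548 = 2.67 L.
Step 1 — Adiabatic: TV^(γ−1) = const ⇒ T₂ = 563×(0.142)^0.340 = 290 K; PV^γ = const ⇒ P₂ = 39.9 kPa.
ΔU = nCvΔT = 0.313×24.5×(290−563) = -2090 J.
Q = 0 for an adiabatic process, so W = −ΔU = 2090 J.
State after step 1: P = 39.9 kPa, V = 18.9 L, T = 290 K.
Step 2 — Polytropic n=1.64: T₂ = T₁(V₁/V₂)^(n−1) = 290×(5.32)^0.64 = 844 K; P₂ = P₁(V₁/V₂)^n = 619 kPa.
W = (P₁V₁−P₂V₂)/(n−1) = (39.9×18.9−619×3.55)/0.64 = -2250 J.
ΔU = nCvΔT = 0.313×24.5×(844−290) = 4240 J.
Q = ΔU + W = 1990 J.
Net over both steps: W = -162 J, Q = 1990 J, ΔU = 2150 J.

2150 J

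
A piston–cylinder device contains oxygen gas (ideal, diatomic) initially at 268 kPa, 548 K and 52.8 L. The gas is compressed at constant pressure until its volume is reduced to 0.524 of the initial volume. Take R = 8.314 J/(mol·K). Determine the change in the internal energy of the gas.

-16800 J

n = P₁V₁/(RT₁) = 268×52.8/(8.314×548) = 3.11 mol.
Isobaric: P stays 268 kPa; V/T = const ⇒ T₂ = 287 K, V₂ = 27.7 L.
For an ideal gas ΔU = nCvΔT with Cv = (5/2)R = 20.8 J/(mol·K).
ΔU = 3.11×20.8×(287−548) = -16800 J.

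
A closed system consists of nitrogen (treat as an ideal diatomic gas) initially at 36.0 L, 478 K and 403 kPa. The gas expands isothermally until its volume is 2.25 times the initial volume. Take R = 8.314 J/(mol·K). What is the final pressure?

Isothermal: T stays 478 K; PV = const ⇒ V₂ = 81.0 L, P₂ = 179 kPa.

179 kPa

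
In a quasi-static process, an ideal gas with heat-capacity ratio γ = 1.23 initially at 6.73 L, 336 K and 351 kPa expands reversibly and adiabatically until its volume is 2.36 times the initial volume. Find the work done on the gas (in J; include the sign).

n = P₁V₁/(RT₁) = 351×6.73/(8.314×336) = 0.846 mol.
Adiabatic: TV^(γ−1) = const ⇒ T₂ = 336×(0.424)^0.230 = 276 K; PV^γ = const ⇒ P₂ = 122 kPa.
ΔU = nCvΔT = 0.846×36.1×(276−336) = -1840 J.
Q = 0 for an adiabatic process, so W = −ΔU = 1840 J.
Work done on the gas = −W_by = -1840 J.

-1840 J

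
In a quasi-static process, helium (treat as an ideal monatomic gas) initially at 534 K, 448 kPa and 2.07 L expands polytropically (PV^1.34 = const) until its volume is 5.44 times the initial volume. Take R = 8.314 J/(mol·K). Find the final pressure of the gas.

46.3 kPa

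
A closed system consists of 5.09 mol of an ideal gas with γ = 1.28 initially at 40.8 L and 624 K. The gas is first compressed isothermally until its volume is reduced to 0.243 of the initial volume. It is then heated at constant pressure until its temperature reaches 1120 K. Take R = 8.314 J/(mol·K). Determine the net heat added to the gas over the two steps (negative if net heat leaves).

58600 J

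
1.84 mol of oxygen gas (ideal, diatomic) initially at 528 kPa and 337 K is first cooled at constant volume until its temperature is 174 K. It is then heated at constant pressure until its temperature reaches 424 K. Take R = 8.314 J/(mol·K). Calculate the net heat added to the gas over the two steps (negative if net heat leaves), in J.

7150 J

V₁ = nRT₁/P₁ = 1.84×8.314×337/528 = 9.76 L.
Step 1 — Isochoric: V stays 9.76 L; P/T = const ⇒ T₂ = 174 K, P₂ = 273 kPa.
W = 0 (no volume change).
ΔU = nCvΔT = 1.84×20.8×(174−337) = -6230 J.
Q = ΔU = -6230 J.
State after step 1: P = 273 kPa, V = 9.76 L, T = 174 K.
Step 2 — Isobaric: P stays 273 kPa; V/T = const ⇒ T₂ = 424 K, V₂ = 23.8 L.
W = PΔV = 273×(23.8−9.76) kPa·L = 3820 J.
ΔU = nCvΔT = 1.84×20.8×(424−174) = 9560 J.
Q = ΔU + W = nCpΔT = 13400 J.
Net over both steps: W = 3820 J, Q = 7150 J, ΔU = 3330 J.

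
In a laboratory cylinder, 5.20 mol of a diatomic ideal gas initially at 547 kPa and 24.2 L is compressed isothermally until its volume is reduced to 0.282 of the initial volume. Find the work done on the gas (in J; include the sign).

16800 J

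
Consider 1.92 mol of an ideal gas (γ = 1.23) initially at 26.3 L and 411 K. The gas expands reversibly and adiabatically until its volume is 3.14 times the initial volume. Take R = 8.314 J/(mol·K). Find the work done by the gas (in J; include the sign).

P₁ = nRT₁/V₁ = 1.92×8.314×411/26.3 = 249 kPa.
Adiabatic: TV^(γ−1) = const ⇒ T₂ = 411×(0.318)^0.230 = 316 K; PV^γ = const ⇒ P₂ = 61.1 kPa.
ΔU = nCvΔT = 1.92×36.1×(316−411) = -6600 J.
Q = 0 for an adiabatic process, so W = −ΔU = 6600 J.

6600 J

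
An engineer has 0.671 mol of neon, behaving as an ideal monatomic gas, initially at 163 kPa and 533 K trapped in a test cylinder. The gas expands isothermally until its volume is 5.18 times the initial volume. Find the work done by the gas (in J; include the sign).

V₁ = nRT₁/P₁ = 0.671×8.314×533/163 = 18.2 L.
Isothermal: T stays 533 K; PV = const ⇒ V₂ = 94.5 L, P₂ = 31.5 kPa.
W = nRT ln(V₂/V₁) = 0.671×8.314×533×ln(5.18) = 4890 J.

4890 J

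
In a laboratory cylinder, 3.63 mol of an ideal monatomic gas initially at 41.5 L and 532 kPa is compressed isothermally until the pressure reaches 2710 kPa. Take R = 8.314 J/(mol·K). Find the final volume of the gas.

T₁ = P₁V₁/(nR) = 532×41.5/(3.63×8.314) = 732 K.
Isothermal: T stays 732 K; PV = const ⇒ V₂ = 8.15 L, P₂ = 2710 kPa.

8.15 L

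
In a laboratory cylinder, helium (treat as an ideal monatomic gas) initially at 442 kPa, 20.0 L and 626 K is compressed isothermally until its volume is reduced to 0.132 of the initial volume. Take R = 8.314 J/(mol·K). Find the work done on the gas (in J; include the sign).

n = P₁V₁/(RT₁) = 442×20.0/(8.314×626) = 1.70 mol.
Isothermal: T stays 626 K; PV = const ⇒ V₂ = 2.64 L, P₂ = 3350 kPa.
W = nRT ln(V₂/V₁) = 1.70×8.314×626×ln(0.132) = -17900 J.
Work done on the gas = −W_by = 17900 J.

17900 J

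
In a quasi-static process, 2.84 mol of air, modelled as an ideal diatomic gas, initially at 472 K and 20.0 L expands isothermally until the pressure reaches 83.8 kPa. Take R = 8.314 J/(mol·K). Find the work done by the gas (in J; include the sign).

P₁ = nRT₁/V₁ = 2.84×8.314×472/20.0 = 557 kPa.
Isothermal: T stays 472 K; PV = const ⇒ V₂ = 133 L, P₂ = 83.8 kPa.
W = nRT ln(V₂/V₁) = 2.84×8.314×472×ln(6.65) = 21100 J.

21100 J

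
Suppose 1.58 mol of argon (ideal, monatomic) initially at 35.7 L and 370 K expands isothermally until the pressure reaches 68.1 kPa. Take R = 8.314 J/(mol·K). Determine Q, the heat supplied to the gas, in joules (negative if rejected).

P₁ = nRT₁/V₁ = 1.58×8.314×370/35.7 = 136 kPa.
Isothermal: T stays 370 K; PV = const ⇒ V₂ = 71.4 L, P₂ = 68.1 kPa.
ΔU = 0 (ideal gas, T constant).
W = nRT ln(V₂/V₁) = 1.58×8.314×370×ln(2.00) = 3370 J.
Q = ΔU + W = 3370 J.

3370 J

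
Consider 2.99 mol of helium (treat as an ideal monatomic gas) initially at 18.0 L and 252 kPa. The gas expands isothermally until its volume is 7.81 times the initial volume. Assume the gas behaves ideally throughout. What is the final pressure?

32.3 kPa

T₁ = P₁V₁/(nR) = 252×18.0/(2.99×8.314) = 182 K.
Isothermal: T stays 182 K; PV = const ⇒ V₂ = 141 L, P₂ = 32.3 kPa.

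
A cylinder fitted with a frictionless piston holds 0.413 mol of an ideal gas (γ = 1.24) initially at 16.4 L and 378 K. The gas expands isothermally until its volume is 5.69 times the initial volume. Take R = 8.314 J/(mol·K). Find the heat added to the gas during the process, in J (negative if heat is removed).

2260 J

P₁ = nRT₁/V₁ = 0.413×8.314×378/16.4 = 79.1 kPa.
Isothermal: T stays 378 K; PV = const ⇒ V₂ = 93.3 L, P₂ = 13.9 kPa.
ΔU = 0 (ideal gas, T constant).
W = nRT ln(V₂/V₁) = 0.413×8.314×378×ln(5.69) = 2260 J.
Q = ΔU + W = 2260 J.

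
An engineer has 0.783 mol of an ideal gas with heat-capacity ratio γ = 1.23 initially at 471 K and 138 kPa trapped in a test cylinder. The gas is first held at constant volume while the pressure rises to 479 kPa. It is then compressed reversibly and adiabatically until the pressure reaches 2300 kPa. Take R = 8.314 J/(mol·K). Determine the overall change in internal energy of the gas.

V₁ = nRT₁/P₁ = 0.783×8.314×471/138 = 22.2 L.
Step 1 — Isochoric: V stays 22.2 L; P/T = const ⇒ T₂ = 1630 K, P₂ = 479 kPa.
W = 0 (no volume change).
ΔU = nCvΔT = 0.783×36.1×(1630−471) = 32900 J.
Q = ΔU = 32900 J.
State after step 1: P = 479 kPa, V = 22.2 L, T = 1630 K.
Step 2 — Adiabatic: T₂/T₁ = (P₂/P₁)^((γ−1)/γ) ⇒ T₂ = 1630×(4.80)^0.187 = 2190 K; V₂ = 6.20 L.
ΔU = nCvΔT = 0.783×36.1×(2190−1630) = 15800 J.
Q = 0 for an adiabatic process, so W = −ΔU = -15800 J.
Net over both steps: W = -15800 J, Q = 32900 J, ΔU = 48700 J.

48700 J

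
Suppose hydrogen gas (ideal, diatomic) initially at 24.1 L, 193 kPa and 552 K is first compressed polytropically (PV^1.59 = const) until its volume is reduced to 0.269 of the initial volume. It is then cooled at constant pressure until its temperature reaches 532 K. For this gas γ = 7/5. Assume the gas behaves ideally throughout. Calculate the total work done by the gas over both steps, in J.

-14800 J

n = P₁V₁/(RT₁) = 193×24.1/(8.314×552) = 1.01 mol.
Step 1 — Polytropic n=1.59: T₂ = T₁(V₁/V₂)^(n−1) = 552×(3.72)^0.59 = 1200 K; P₂ = P₁(V₁/V₂)^n = 1560 kPa.
W = (P₁V₁−P₂V₂)/(n−1) = (193×24.1−1560×6.48)/0.59 = -9220 J.
ΔU = nCvΔT = 1.01×20.8×(1200−552) = 13600 J.
Q = ΔU + W = 4380 J.
State after step 1: P = 1560 kPa, V = 6.48 L, T = 1200 K.
Step 2 — Isobaric: P stays 1560 kPa; V/T = const ⇒ T₂ = 532 K, V₂ = 2.88 L.
W = PΔV = 1560×(2.88−6.48) kPa·L = -5610 J.
ΔU = nCvΔT = 1.01×20.8×(532−1200) = -14000 J.
Q = ΔU + W = nCpΔT = -19600 J.
Net over both steps: W = -14800 J, Q = -15300 J, ΔU = -421 J.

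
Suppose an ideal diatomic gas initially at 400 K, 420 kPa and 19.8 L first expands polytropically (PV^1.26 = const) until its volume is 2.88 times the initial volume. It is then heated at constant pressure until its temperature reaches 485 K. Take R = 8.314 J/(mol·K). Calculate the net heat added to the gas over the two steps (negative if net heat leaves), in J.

15900 J

n = P₁V₁/(RT₁) = 420×19.8/(8.314×400) = 2.50 mol.
Step 1 — Polytropic n=1.26: T₂ = T₁(V₁/V₂)^(n−1) = 400×(0.347)^0.26 = 304 K; P₂ = P₁(V₁/V₂)^n = 111 kPa.
W = (P₁V₁−P₂V₂)/(n−1) = (420×19.8−111×57.0)/0.26 = 7690 J.
ΔU = nCvΔT = 2.50×20.8×(304−400) = -5000 J.
Q = ΔU + W = 2690 J.
State after step 1: P = 111 kPa, V = 57.0 L, T = 304 K.
Step 2 — Isobaric: P stays 111 kPa; V/T = const ⇒ T₂ = 485 K, V₂ = 91.0 L.
W = PΔV = 111×(91.0−57.0) kPa·L = 3770 J.
ΔU = nCvΔT = 2.50×20.8×(485−304) = 9420 J.
Q = ΔU + W = nCpΔT = 13200 J.
Net over both steps: W = 11500 J, Q = 15900 J, ΔU = 4420 J.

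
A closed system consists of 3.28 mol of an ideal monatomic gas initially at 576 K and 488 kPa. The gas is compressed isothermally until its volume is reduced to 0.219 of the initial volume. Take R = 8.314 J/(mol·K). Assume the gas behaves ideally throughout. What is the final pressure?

2230 kPa

V₁ = nRT₁/P₁ = 3.28×8.314×576/488 = 32.2 L.
Isothermal: T stays 576 K; PV = const ⇒ V₂ = 7.05 L, P₂ = 2230 kPa.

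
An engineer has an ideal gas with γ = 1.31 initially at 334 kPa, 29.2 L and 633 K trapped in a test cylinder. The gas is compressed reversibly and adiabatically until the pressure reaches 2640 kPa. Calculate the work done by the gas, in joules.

n = P₁V₁/(RT₁) = 334×29.2/(8.314×633) = 1.85 mol.
Adiabatic: T₂/T₁ = (P₂/P₁)^((γ−1)/γ) ⇒ T₂ = 633×(7.90)^0.237 = 1030 K; V₂ = 6.03 L.
ΔU = nCvΔT = 1.85×26.8×(1030−633) = 19900 J.
Q = 0 for an adiabatic process, so W = −ΔU = -19900 J.

-19900 J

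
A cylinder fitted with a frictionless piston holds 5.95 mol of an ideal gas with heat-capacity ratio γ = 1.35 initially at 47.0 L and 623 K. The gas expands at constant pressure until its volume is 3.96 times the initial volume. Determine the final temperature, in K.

2470 K

P₁ = nRT₁/V₁ = 5.95×8.314×623/47.0 = 656 kPa.
Isobaric: P stays 656 kPa; V/T = const ⇒ T₂ = 2470 K, V₂ = 186 L.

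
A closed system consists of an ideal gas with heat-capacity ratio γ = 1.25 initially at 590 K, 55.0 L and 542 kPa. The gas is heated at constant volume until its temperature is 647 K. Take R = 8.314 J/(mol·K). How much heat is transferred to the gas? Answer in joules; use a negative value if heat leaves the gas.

11500 J

n = P₁V₁/(RT₁) = 542×55.0/(8.314×590) = 6.08 mol.
Isochoric: V stays 55.0 L; P/T = const ⇒ T₂ = 647 K, P₂ = 594 kPa.
W = 0 (no volume change).
ΔU = nCvΔT = 6.08×33.3×(647−590) = 11500 J.
Q = ΔU = 11500 J.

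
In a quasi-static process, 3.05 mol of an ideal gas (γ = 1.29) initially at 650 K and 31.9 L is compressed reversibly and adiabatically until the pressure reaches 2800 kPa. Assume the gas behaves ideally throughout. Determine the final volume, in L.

8.61 L

P₁ = nRT₁/V₁ = 3.05×8.314×650/31.9 = 517 kPa.
Adiabatic: T₂/T₁ = (P₂/P₁)^((γ−1)/γ) ⇒ T₂ = 650×(5.42)^0.225 = 950 K; V₂ = 8.61 L.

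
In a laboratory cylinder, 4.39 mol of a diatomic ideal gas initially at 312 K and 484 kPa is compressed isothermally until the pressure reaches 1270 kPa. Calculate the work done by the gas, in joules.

-11000 J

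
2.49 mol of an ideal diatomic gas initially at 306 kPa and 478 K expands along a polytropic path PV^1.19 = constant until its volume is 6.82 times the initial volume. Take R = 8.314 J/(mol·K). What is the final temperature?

332 K

V₁ = nRT₁/P₁ = 2.49×8.314×478/306 = 32.3 L.
Polytropic n=1.19: T₂ = T₁(V₁/V₂)^(n−1) = 478×(0.147)^0.19 = 332 K; P₂ = P₁(V₁/V₂)^n = 31.2 kPa.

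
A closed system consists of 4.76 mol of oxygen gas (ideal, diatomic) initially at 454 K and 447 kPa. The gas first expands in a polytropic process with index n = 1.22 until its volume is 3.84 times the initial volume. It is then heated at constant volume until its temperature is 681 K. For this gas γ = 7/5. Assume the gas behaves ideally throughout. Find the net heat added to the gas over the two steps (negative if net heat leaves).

V₁ = nRT₁/P₁ = 4.76×8.314×454/447 = 40.2 L.
Step 1 — Polytropic n=1.22: T₂ = T₁(V₁/V₂)^(n−1) = 454×(0.260)^0.22 = 338 K; P₂ = P₁(V₁/V₂)^n = 86.6 kPa.
W = (P₁V₁−P₂V₂)/(n−1) = (447×40.2−86.6×154)/0.22 = 20900 J.
ΔU = nCvΔT = 4.76×20.8×(338−454) = -11500 J.
Q = ΔU + W = 9420 J.
State after step 1: P = 86.6 kPa, V = 154 L, T = 338 K.
Step 2 — Isochoric: V stays 154 L; P/T = const ⇒ T₂ = 681 K, P₂ = 175 kPa.
W = 0 (no volume change).
ΔU = nCvΔT = 4.76×20.8×(681−338) = 34000 J.
Q = ΔU = 34000 J.
Net over both steps: W = 20900 J, Q = 43400 J, ΔU = 22500 J.

43400 J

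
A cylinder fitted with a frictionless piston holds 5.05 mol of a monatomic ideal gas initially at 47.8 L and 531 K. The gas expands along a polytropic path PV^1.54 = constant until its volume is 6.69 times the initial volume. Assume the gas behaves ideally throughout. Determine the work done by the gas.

26500 J

P₁ = nRT₁/V₁ = 5.05×8.314×531/47.8 = 466 kPa.
Polytropic n=1.54: T₂ = T₁(V₁/V₂)^(n−1) = 531×(0.149)^0.54 = 190 K; P₂ = P₁(V₁/V₂)^n = 25.0 kPa.
W = (P₁V₁−P₂V₂)/(n−1) = (466×47.8−25.0×320)/0.54 = 26500 J.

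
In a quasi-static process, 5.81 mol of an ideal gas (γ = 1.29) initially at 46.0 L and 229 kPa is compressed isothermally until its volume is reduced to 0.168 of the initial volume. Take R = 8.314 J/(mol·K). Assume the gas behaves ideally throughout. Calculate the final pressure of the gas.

1360 kPa

T₁ = P₁V₁/(nR) = 229×46.0/(5.81×8.314) = 218 K.
Isothermal: T stays 218 K; PV = const ⇒ V₂ = 7.73 L, P₂ = 1360 kPa.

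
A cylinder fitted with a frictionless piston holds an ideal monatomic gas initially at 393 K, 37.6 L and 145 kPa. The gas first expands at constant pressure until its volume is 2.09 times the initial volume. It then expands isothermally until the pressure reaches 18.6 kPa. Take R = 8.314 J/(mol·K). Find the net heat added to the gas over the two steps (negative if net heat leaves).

38300 J

n = P₁V₁/(RT₁) = 145×37.6/(8.314×393) = 1.67 mol.
Step 1 — Isobaric: P stays 145 kPa; V/T = const ⇒ T₂ = 821 K, V₂ = 78.6 L.
W = PΔV = 145×(78.6−37.6) kPa·L = 5940 J.
ΔU = nCvΔT = 1.67×12.5×(821−393) = 8910 J.
Q = ΔU + W = nCpΔT = 14900 J.
State after step 1: P = 145 kPa, V = 78.6 L, T = 821 K.
Step 2 — Isothermal: T stays 821 K; PV = const ⇒ V₂ = 613 L, P₂ = 18.6 kPa.
ΔU = 0 (ideal gas, T constant).
W = nRT ln(V₂/V₁) = 1.67×8.314×821×ln(7.80) = 23400 J.
Q = ΔU + W = 23400 J.
Net over both steps: W = 29300 J, Q = 38300 J, ΔU = 8910 J.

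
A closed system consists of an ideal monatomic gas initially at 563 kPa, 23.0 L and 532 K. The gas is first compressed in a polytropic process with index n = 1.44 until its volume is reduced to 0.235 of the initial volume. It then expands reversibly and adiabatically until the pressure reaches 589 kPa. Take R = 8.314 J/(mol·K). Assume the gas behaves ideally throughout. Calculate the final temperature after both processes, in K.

445 K

n = P₁V₁/(RT₁) = 563×23.0/(8.314×532) = 2.93 mol.
Step 1 — Polytropic n=1.44: T₂ = T₁(V₁/V₂)^(n−1) = 532×(4.26)^0.44 = 1010 K; P₂ = P₁(V₁/V₂)^n = 4530 kPa.
W = (P₁V₁−P₂V₂)/(n−1) = (563×23.0−4530×5.40)/0.44 = -26200 J.
ΔU = nCvΔT = 2.93×12.5×(1010−532) = 17300 J.
Q = ΔU + W = -8920 J.
State after step 1: P = 4530 kPa, V = 5.40 L, T = 1010 K.
Step 2 — Adiabatic: T₂/T₁ = (P₂/P₁)^((γ−1)/γ) ⇒ T₂ = 1010×(0.130)^0.400 = 445 K; V₂ = 18.4 L.
ΔU = nCvΔT = 2.93×12.5×(445−1010) = -20500 J.
Q = 0 for an adiabatic process, so W = −ΔU = 20500 J.
Net over both steps: W = -5740 J, Q = -8920 J, ΔU = -3180 J.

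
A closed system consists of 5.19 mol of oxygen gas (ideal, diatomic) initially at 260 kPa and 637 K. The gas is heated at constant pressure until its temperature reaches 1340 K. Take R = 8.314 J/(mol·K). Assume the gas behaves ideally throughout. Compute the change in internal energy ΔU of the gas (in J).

75800 J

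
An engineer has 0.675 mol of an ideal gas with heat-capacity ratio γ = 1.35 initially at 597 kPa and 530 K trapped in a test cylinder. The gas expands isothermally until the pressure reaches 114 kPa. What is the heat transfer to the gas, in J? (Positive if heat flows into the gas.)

4920 J

V₁ = nRT₁/P₁ = 0.675×8.314×530/597 = 4.98 L.
Isothermal: T stays 530 K; PV = const ⇒ V₂ = 26.1 L, P₂ = 114 kPa.
ΔU = 0 (ideal gas, T constant).
W = nRT ln(V₂/V₁) = 0.675×8.314×530×ln(5.24) = 4920 J.
Q = ΔU + W = 4920 J.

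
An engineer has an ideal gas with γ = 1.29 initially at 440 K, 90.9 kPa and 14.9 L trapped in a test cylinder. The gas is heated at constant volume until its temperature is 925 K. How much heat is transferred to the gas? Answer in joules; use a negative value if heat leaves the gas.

5150 J

n = P₁V₁/(RT₁) = 90.9×14.9/(8.314×440) = 0.370 mol.
Isochoric: V stays 14.9 L; P/T = const ⇒ T₂ = 925 K, P₂ = 191 kPa.
W = 0 (no volume change).
ΔU = nCvΔT = 0.370×28.7×(925−440) = 5150 J.
Q = ΔU = 5150 J.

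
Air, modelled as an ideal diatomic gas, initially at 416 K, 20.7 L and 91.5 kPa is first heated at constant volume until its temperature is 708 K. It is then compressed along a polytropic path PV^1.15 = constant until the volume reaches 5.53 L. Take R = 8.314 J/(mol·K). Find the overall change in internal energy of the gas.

5090 J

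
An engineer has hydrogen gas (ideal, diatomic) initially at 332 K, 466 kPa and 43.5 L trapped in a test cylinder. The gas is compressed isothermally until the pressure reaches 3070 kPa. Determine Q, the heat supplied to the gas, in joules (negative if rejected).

n = P₁V₁/(RT₁) = 466×43.5/(8.314×332) = 7.34 mol.
Isothermal: T stays 332 K; PV = const ⇒ V₂ = 6.60 L, P₂ = 3070 kPa.
ΔU = 0 (ideal gas, T constant).
W = nRT ln(V₂/V₁) = 7.34×8.314×332×ln(0.152) = -38200 J.
Q = ΔU + W = -38200 J.

-38200 J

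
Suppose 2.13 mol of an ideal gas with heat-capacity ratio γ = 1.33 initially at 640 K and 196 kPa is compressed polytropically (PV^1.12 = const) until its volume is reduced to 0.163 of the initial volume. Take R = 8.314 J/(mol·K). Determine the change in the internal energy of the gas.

V₁ = nRT₁/P₁ = 2.13×8.314×640/196 = 57.8 L.
Polytropic n=1.12: T₂ = T₁(V₁/V₂)^(n−1) = 640×(6.13)^0.12 = 796 K; P₂ = P₁(V₁/V₂)^n = 1490 kPa.
For an ideal gas ΔU = nCvΔT with Cv = R/(γ−1) = 25.2 J/(mol·K).
ΔU = 2.13×25.2×(796−640) = 8350 J.

8350 J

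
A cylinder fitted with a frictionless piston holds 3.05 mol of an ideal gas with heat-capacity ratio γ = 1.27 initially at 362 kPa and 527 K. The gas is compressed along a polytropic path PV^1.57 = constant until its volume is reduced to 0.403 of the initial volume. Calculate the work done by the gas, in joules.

-15900 J

V₁ = nRT₁/P₁ = 3.05×8.314×527/362 = 36.9 L.
Polytropic n=1.57: T₂ = T₁(V₁/V₂)^(n−1) = 527×(2.48)^0.57 = 885 K; P₂ = P₁(V₁/V₂)^n = 1510 kPa.
W = (P₁V₁−P₂V₂)/(n−1) = (362×36.9−1510×14.9)/0.57 = -15900 J.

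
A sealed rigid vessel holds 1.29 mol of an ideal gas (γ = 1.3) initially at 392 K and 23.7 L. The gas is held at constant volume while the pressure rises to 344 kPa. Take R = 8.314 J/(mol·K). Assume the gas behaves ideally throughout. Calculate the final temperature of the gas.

760 K

P₁ = nRT₁/V₁ = 1.29×8.314×392/23.7 = 177 kPa.
Isochoric: V stays 23.7 L; P/T = const ⇒ T₂ = 760 K, P₂ = 344 kPa.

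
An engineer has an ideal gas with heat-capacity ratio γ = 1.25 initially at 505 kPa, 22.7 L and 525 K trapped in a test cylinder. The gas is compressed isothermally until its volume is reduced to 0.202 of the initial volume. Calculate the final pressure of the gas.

2500 kPa

Isothermal: T stays 525 K; PV = const ⇒ V₂ = 4.59 L, P₂ = 2500 kPa.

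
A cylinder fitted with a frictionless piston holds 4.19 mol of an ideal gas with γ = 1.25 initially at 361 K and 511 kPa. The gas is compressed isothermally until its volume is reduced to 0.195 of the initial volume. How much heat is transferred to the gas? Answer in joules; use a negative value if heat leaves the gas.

-20600 J

V₁ = nRT₁/P₁ = 4.19×8.314×361/511 = 24.6 L.
Isothermal: T stays 361 K; PV = const ⇒ V₂ = 4.80 L, P₂ = 2620 kPa.
ΔU = 0 (ideal gas, T constant).
W = nRT ln(V₂/V₁) = 4.19×8.314×361×ln(0.195) = -20600 J.
Q = ΔU + W = -20600 J.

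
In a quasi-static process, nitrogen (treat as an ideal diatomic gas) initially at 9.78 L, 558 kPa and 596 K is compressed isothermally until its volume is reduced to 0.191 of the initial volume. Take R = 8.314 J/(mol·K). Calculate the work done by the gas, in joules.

-9030 J

n = P₁V₁/(RT₁) = 558×9.78/(8.314×596) = 1.10 mol.
Isothermal: T stays 596 K; PV = const ⇒ V₂ = 1.87 L, P₂ = 2920 kPa.
W = nRT ln(V₂/V₁) = 1.10×8.314×596×ln(0.191) = -9030 J.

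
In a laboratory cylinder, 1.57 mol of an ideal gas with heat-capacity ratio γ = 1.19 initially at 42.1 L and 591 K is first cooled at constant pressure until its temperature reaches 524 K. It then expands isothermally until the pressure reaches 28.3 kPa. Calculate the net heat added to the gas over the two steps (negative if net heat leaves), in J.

P₁ = nRT₁/V₁ = 1.57×8.314×591/42.1 = 183 kPa.
Step 1 — Isobaric: P stays 183 kPa; V/T = const ⇒ T₂ = 524 K, V₂ = 37.3 L.
W = PΔV = 183×(37.3−42.1) kPa·L = -875 J.
ΔU = nCvΔT = 1.57×43.8×(524−591) = -4600 J.
Q = ΔU + W = nCpΔT = -5480 J.
State after step 1: P = 183 kPa, V = 37.3 L, T = 524 K.
Step 2 — Isothermal: T stays 524 K; PV = const ⇒ V₂ = 242 L, P₂ = 28.3 kPa.
ΔU = 0 (ideal gas, T constant).
W = nRT ln(V₂/V₁) = 1.57×8.314×524×ln(6.47) = 12800 J.
Q = ΔU + W = 12800 J.
Net over both steps: W = 11900 J, Q = 7300 J, ΔU = -4600 J.

7300 J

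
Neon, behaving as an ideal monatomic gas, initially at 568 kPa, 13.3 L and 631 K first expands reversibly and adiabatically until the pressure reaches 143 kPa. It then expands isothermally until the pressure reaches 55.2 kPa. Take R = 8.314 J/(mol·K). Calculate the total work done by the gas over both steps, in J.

n = P₁V₁/(RT₁) = 568×13.3/(8.314×631) = 1.44 mol.
Step 1 — Adiabatic: T₂/T₁ = (P₂/P₁)^((γ−1)/γ) ⇒ T₂ = 631×(0.252)^0.400 = 363 K; V₂ = 30.4 L.
ΔU = nCvΔT = 1.44×12.5×(363−631) = -4810 J.
Q = 0 for an adiabatic process, so W = −ΔU = 4810 J.
State after step 1: P = 143 kPa, V = 30.4 L, T = 363 K.
Step 2 — Isothermal: T stays 363 K; PV = const ⇒ V₂ = 78.8 L, P₂ = 55.2 kPa.
ΔU = 0 (ideal gas, T constant).
W = nRT ln(V₂/V₁) = 1.44×8.314×363×ln(2.59) = 4140 J.
Q = ΔU + W = 4140 J.
Net over both steps: W = 8950 J, Q = 4140 J, ΔU = -4810 J.

8950 J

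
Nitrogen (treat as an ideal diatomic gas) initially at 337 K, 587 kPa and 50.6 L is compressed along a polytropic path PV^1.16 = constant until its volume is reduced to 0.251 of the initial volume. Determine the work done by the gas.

-46000 J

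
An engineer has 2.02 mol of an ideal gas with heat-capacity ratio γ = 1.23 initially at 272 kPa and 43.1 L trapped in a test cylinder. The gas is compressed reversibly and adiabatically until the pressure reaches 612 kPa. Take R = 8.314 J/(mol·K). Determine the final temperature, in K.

812 K

T₁ = P₁V₁/(nR) = 272×43.1/(2.02×8.314) = 698 K.
Adiabatic: T₂/T₁ = (P₂/P₁)^((γ−1)/γ) ⇒ T₂ = 698×(2.25)^0.187 = 812 K; V₂ = 22.3 L.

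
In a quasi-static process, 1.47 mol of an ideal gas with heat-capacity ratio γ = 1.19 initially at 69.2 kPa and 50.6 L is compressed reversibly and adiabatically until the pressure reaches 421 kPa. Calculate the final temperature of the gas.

382 K

T₁ = P₁V₁/(nR) = 69.2×50.6/(1.47×8.314) = 287 K.
Adiabatic: T₂/T₁ = (P₂/P₁)^((γ−1)/γ) ⇒ T₂ = 287×(6.08)^0.160 = 382 K; V₂ = 11.1 L.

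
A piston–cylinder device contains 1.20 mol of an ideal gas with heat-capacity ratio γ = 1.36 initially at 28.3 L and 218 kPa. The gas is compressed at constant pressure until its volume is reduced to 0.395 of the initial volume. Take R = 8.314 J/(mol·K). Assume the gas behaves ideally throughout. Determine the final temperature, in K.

T₁ = P₁V₁/(nR) = 218×28.3/(1.20×8.314) = 618 K.
Isobaric: P stays 218 kPa; V/T = const ⇒ T₂ = 244 K, V₂ = 11.2 L.

244 K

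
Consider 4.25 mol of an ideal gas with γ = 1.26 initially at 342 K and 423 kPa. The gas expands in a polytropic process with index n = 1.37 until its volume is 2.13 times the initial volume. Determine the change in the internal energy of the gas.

-11300 J

V₁ = nRT₁/P₁ = 4.25×8.314×342/423 = 28.6 L.
Polytropic n=1.37: T₂ = T₁(V₁/V₂)^(n−1) = 342×(0.469)^0.37 = 259 K; P₂ = P₁(V₁/V₂)^n = 150 kPa.
For an ideal gas ΔU = nCvΔT with Cv = R/(γ−1) = 32.0 J/(mol·K).
ΔU = 4.25×32.0×(259−342) = -11300 J.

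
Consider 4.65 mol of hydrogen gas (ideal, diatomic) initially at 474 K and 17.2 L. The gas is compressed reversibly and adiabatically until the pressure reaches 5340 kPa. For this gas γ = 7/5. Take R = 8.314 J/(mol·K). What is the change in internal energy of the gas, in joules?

P₁ = nRT₁/V₁ = 4.65×8.314×474/17.2 = 1070 kPa.
Adiabatic: T₂/T₁ = (P₂/P₁)^((γ−1)/γ) ⇒ T₂ = 474×(5.01)^0.286 = 751 K; V₂ = 5.44 L.
For an ideal gas ΔU = nCvΔT with Cv = (5/2)R = 20.8 J/(mol·K).
ΔU = 4.65×20.8×(751−474) = 26800 J.

26800 J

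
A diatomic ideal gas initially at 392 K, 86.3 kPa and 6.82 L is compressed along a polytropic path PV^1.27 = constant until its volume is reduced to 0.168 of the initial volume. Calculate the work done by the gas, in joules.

n = P₁V₁/(RT₁) = 86.3×6.82/(8.314×392) = 0.181 mol.
Polytropic n=1.27: T₂ = T₁(V₁/V₂)^(n−1) = 392×(5.95)^0.27 = 635 K; P₂ = P₁(V₁/V₂)^n = 832 kPa.
W = (P₁V₁−P₂V₂)/(n−1) = (86.3×6.82−832×1.15)/0.27 = -1350 J.

-1350 J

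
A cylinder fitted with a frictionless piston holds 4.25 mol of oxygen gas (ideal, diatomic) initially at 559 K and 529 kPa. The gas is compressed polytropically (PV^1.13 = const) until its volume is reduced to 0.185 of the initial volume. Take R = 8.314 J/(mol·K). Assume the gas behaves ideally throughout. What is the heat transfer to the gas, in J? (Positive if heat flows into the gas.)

V₁ = nRT₁/P₁ = 4.25×8.314×559/529 = 37.3 L.
Polytropic n=1.13: T₂ = T₁(V₁/V₂)^(n−1) = 559×(5.41)^0.13 = 696 K; P₂ = P₁(V₁/V₂)^n = 3560 kPa.
W = (P₁V₁−P₂V₂)/(n−1) = (529×37.3−3560×6.91)/0.13 = -37300 J.
ΔU = nCvΔT = 4.25×20.8×(696−559) = 12100 J.
Q = ΔU + W = -25200 J.

-25200 J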